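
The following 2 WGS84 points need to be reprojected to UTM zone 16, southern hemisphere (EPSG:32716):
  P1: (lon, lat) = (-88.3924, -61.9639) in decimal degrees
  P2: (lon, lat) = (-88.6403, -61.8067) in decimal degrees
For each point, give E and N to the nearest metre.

P1: E 426988 m, N 3129058 m; P2: E 413548 m, N 3146263 m

UTM zone 16S: λ₀ = -87°, k₀ = 0.9996.
P1 (-61.9639°, -88.3924°) → (426987.599, 3129058.298) m.
P2 (-61.8067°, -88.6403°) → (413548.247, 3146262.573) m.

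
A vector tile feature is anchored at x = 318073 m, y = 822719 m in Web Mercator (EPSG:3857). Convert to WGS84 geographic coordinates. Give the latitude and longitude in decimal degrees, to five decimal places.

R = 6378137 m. λ = x/R = 2.85729837°.
φ = 2·arctan(exp(y/R)) − 90° = 2·arctan(1.13768) − 90° = 7.37020053°.

lat 7.37020°, lon 2.85730°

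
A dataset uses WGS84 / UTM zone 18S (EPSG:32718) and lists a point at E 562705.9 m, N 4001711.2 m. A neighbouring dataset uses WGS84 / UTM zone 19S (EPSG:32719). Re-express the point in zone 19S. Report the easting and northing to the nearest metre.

UTM 18S → geographic: φ = -54.12889981°, λ = -74.04040068°.
UTM 19S (λ₀ = -69°) forward: E = 170758.835 m, N = 3990388.657 m.

E 170759 m, N 3990389 m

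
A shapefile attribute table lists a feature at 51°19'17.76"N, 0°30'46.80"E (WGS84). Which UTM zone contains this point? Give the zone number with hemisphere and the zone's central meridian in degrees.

UTM zone = ⌊(λ + 180)/6⌋ + 1; 0.5130° ∈ [0°, 6°) → zone 31.
Hemisphere: N (φ ≥ 0).
Central meridian λ₀ = 6×31 − 183 = 3°.

Zone 31N, central meridian 3°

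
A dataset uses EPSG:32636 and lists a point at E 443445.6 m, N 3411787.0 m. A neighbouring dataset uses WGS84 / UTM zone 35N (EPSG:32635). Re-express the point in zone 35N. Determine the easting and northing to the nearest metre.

E 1017576 m, N 3424183 m

UTM 36N → geographic: φ = 30.83789974°, λ = 32.40859985°.
UTM 35N (λ₀ = 27°) forward: E = 1017576.090 m, N = 3424183.273 m.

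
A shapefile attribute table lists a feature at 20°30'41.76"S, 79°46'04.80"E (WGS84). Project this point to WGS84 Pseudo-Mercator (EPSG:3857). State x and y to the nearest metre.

x 8879733 m, y -2333736 m

Web Mercator is spherical with R = a = 6378137 m.
x = R·λ = 6378137 × 1.392214238 = 8879733.142 m.
y = R·ln tan(π/4 + φ/2) = 6378137 × -0.365896260 = -2333736.475 m.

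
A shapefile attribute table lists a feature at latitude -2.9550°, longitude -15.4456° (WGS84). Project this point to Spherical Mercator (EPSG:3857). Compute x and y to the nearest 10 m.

x -1719400 m, y -329100 m

Web Mercator is spherical with R = a = 6378137 m.
x = R·λ = 6378137 × -0.269576575 = -1719396.327 m.
y = R·ln tan(π/4 + φ/2) = 6378137 × -0.051597359 = -329095.022 m.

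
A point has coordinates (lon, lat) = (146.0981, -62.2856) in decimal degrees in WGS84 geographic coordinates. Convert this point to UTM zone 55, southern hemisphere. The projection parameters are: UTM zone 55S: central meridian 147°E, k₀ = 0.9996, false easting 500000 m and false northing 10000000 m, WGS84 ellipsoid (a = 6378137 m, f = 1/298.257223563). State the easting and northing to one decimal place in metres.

Zone 55 central meridian λ₀ = 6×55 − 183 = 147°; Δλ = -0.9019°.
Transverse Mercator on WGS84 with k₀ = 0.9996 gives E = 453204.814 m, N = 3093677.005 m.

E 453204.8 m, N 3093677.0 m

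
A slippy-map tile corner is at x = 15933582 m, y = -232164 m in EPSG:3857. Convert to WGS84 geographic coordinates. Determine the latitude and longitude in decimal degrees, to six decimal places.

lat -2.085104°, lon 143.133802°

R = 6378137 m. λ = x/R = 143.13380241°.
φ = 2·arctan(exp(y/R)) − 90° = 2·arctan(0.96425) − 90° = -2.08510430°.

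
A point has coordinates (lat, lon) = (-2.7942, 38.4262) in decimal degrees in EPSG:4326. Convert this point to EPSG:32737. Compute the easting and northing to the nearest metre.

E 436225 m, N 9691139 m

Zone 37 central meridian λ₀ = 6×37 − 183 = 39°; Δλ = -0.5738°.
Transverse Mercator on WGS84 with k₀ = 0.9996 gives E = 436224.763 m, N = 9691138.920 m.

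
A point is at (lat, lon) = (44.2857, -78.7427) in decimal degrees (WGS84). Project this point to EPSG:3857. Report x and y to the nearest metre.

Web Mercator is spherical with R = a = 6378137 m.
x = R·λ = 6378137 × -1.374319377 = -8765597.268 m.
y = R·ln tan(π/4 + φ/2) = 6378137 × 0.863851293 = 5509761.893 m.

x -8765597 m, y 5509762 m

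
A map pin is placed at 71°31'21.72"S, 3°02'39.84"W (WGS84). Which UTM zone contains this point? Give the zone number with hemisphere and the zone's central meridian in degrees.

UTM zone = ⌊(λ + 180)/6⌋ + 1; -3.0444° ∈ [-6°, 0°) → zone 30.
Hemisphere: S (φ < 0).
Central meridian λ₀ = 6×30 − 183 = -3°.

Zone 30S, central meridian -3°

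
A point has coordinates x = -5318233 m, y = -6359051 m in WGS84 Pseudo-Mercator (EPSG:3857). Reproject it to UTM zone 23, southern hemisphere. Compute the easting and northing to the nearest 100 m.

Web Mercator inverse (R = 6378137 m) → φ = -49.49370029°, λ = -47.77449988°.
UTM 23S forward: E = 299091.588 m, N = 4513959.624 m.

E 299100 m, N 4514000 m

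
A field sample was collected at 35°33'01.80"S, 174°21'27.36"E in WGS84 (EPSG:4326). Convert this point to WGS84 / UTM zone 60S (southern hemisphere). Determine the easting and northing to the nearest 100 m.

E 260500 m, N 6062700 m

Zone 60 central meridian λ₀ = 6×60 − 183 = 177°; Δλ = -2.6424°.
Transverse Mercator on WGS84 with k₀ = 0.9996 gives E = 260474.907 m, N = 6062693.117 m.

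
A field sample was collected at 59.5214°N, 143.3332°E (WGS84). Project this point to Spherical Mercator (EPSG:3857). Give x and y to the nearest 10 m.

Web Mercator is spherical with R = a = 6378137 m.
x = R·λ = 6378137 × 2.501636267 = 15955778.838 m.
y = R·ln tan(π/4 + φ/2) = 6378137 × 1.300371115 = 8293945.124 m.

x 15955780 m, y 8293950 m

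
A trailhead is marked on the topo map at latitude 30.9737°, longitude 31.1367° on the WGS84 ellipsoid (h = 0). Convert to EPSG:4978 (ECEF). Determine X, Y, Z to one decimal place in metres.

WGS84: a = 6378137 m, e² = 0.006694380; N(φ) = a/√(1−e²sin²φ) = 6383798.962 m.
X = (N+h)·cosφ·cosλ = 4684959.439 m; Y = (N+h)·cosφ·sinλ = 2830242.697 m; Z = (N(1−e²)+h)·sinφ = 3263393.791 m.

X 4684959.4 m, Y 2830242.7 m, Z 3263393.8 m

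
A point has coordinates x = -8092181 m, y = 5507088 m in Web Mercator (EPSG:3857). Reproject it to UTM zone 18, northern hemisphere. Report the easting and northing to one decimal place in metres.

Web Mercator inverse (R = 6378137 m) → φ = 44.26850237°, λ = -72.69329874°.
UTM 18N forward: E = 684103.008 m, N = 4904283.057 m.

E 684103.0 m, N 4904283.1 m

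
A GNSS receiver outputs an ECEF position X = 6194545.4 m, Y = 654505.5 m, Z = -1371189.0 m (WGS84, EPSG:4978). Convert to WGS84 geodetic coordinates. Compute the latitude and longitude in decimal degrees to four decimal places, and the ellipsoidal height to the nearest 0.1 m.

lat -12.4955°, lon 6.0314°, h 1016.4 m

λ = atan2(Y, X) = 6.03140023°; p = √(X²+Y²) = 6229026.4 m.
Bowring's method on WGS84 (a = 6378137 m, b = 6356752.314 m) gives φ = -12.49549994°, h = 1016.449 m.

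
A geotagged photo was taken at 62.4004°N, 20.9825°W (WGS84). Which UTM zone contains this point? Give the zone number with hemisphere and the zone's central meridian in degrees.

Zone 27N, central meridian -21°

UTM zone = ⌊(λ + 180)/6⌋ + 1; -20.9825° ∈ [-24°, -18°) → zone 27.
Hemisphere: N (φ ≥ 0).
Central meridian λ₀ = 6×27 − 183 = -21°.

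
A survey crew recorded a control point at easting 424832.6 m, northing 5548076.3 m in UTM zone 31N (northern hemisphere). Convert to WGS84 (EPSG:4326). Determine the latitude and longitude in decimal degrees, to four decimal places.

lat 50.0802°, lon 1.9494°

Zone 31N: λ₀ = 3°, k₀ = 0.9996, false easting 500000 m.
Meridian distance M = (N − FN)/k₀ = 5550296.4 m.
Inverse transverse Mercator on WGS84 gives φ = 50.08019969°, λ = 1.94939950°.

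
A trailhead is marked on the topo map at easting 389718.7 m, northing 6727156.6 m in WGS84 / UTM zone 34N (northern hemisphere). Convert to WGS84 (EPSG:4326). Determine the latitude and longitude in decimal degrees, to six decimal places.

Zone 34N: λ₀ = 21°, k₀ = 0.9996, false easting 500000 m.
Meridian distance M = (N − FN)/k₀ = 6729848.5 m.
Inverse transverse Mercator on WGS84 gives φ = 60.66489958°, λ = 18.98199913°.

lat 60.664900°, lon 18.981999°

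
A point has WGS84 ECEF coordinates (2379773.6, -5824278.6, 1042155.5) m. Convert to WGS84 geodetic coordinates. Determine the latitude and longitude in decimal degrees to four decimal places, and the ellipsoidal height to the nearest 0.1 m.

lat 9.4673°, lon -67.7753°, h -131.7 m

λ = atan2(Y, X) = -67.77529968°; p = √(X²+Y²) = 6291704.3 m.
Bowring's method on WGS84 (a = 6378137 m, b = 6356752.314 m) gives φ = 9.46730045°, h = -131.707 m.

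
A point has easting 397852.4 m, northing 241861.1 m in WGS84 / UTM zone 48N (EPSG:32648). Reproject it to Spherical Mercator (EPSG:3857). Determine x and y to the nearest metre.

Unproject from UTM 48N (λ₀ = 105°) → φ = 2.18789972°, λ = 104.08139960°.
Web Mercator (R = 6378137 m): x = 11586288.405 m, y = 243615.096 m.

x 11586288 m, y 243615 m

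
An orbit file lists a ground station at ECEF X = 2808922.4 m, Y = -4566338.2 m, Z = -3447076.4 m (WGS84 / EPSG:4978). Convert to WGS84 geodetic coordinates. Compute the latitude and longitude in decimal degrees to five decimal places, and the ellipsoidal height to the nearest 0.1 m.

lat -32.91540°, lon -58.40280°, h 1822.5 m

λ = atan2(Y, X) = -58.40280002°; p = √(X²+Y²) = 5361109.0 m.
Bowring's method on WGS84 (a = 6378137 m, b = 6356752.314 m) gives φ = -32.91539966°, h = 1822.503 m.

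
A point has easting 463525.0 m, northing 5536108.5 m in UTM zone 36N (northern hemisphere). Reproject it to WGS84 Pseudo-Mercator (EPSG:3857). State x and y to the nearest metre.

Unproject from UTM 36N (λ₀ = 33°) → φ = 49.97619988°, λ = 32.49129935°.
Web Mercator (R = 6378137 m): x = 3616914.899 m, y = 6442155.100 m.

x 3616915 m, y 6442155 m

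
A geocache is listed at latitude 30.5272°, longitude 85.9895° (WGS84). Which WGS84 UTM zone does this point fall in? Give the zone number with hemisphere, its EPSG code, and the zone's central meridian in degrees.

UTM zone = ⌊(λ + 180)/6⌋ + 1; 85.9895° ∈ [84°, 90°) → zone 45.
Hemisphere: N (φ ≥ 0).
Central meridian λ₀ = 6×45 − 183 = 87°.
EPSG code: 32645.

Zone 45N (EPSG:32645), central meridian 87°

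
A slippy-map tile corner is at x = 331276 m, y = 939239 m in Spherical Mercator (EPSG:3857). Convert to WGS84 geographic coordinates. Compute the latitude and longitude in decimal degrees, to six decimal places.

R = 6378137 m. λ = x/R = 2.97590294°.
φ = 2·arctan(exp(y/R)) − 90° = 2·arctan(1.15865) − 90° = 8.40699751°.

lat 8.406998°, lon 2.975903°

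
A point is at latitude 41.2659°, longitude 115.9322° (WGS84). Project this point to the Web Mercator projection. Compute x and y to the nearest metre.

x 12905513 m, y 5051641 m

Web Mercator is spherical with R = a = 6378137 m.
x = R·λ = 6378137 × 2.023398599 = 12905513.471 m.
y = R·ln tan(π/4 + φ/2) = 6378137 × 0.792024586 = 5051641.319 m.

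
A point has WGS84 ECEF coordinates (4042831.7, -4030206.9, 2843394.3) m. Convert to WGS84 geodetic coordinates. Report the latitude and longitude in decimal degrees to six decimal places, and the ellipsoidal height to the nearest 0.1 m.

λ = atan2(Y, X) = -44.91039964°; p = √(X²+Y²) = 5708507.3 m.
Bowring's method on WGS84 (a = 6378137 m, b = 6356752.314 m) gives φ = 26.63160015°, h = 3587.236 m.

lat 26.631600°, lon -44.910400°, h 3587.2 m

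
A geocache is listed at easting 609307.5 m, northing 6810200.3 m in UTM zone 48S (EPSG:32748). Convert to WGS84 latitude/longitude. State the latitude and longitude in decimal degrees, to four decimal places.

lat -28.8312°, lon 106.1204°

Zone 48S: λ₀ = 105°, k₀ = 0.9996, false easting 500000 m, false northing 10000000 m.
Meridian distance M = (N − FN)/k₀ = -3191076.1 m.
Inverse transverse Mercator on WGS84 gives φ = -28.83120021°, λ = 106.12040040°.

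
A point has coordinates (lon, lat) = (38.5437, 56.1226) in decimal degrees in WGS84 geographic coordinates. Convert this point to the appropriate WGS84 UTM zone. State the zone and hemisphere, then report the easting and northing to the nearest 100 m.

Longitude 38.5437° lies in the 6° band [36°, 42°), giving zone 37; latitude is north of the equator, so 37N.
Zone 37 central meridian λ₀ = 6×37 − 183 = 39°; Δλ = -0.4563°.
Transverse Mercator on WGS84 with k₀ = 0.9996 gives E = 471631.836 m, N = 6219818.556 m.

Zone 37N: E 471600 m, N 6219800 m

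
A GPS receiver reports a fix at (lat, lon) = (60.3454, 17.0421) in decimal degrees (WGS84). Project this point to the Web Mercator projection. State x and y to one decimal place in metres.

Web Mercator is spherical with R = a = 6378137 m.
x = R·λ = 6378137 × 0.297440756 = 1897117.894 m.
y = R·ln tan(π/4 + φ/2) = 6378137 × 1.329078092 = 8477042.153 m.

x 1897117.9 m, y 8477042.2 m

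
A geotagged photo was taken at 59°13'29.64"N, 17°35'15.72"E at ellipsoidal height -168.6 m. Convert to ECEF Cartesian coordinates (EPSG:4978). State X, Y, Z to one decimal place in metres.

WGS84: a = 6378137 m, e² = 0.006694380; N(φ) = a/√(1−e²sin²φ) = 6393955.241 m.
X = (N+h)·cosφ·cosλ = 3118581.051 m; Y = (N+h)·cosφ·sinλ = 988535.381 m; Z = (N(1−e²)+h)·sinφ = 5456652.518 m.

X 3118581.1 m, Y 988535.4 m, Z 5456652.5 m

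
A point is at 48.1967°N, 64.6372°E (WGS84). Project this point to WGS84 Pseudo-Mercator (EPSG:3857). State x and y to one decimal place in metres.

Web Mercator is spherical with R = a = 6378137 m.
x = R·λ = 6378137 × 1.128131959 = 7195380.190 m.
y = R·ln tan(π/4 + φ/2) = 6378137 × 0.962607312 = 6139641.315 m.

x 7195380.2 m, y 6139641.3 m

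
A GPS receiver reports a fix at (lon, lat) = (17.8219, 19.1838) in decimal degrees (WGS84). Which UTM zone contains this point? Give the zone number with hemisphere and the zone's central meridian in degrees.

UTM zone = ⌊(λ + 180)/6⌋ + 1; 17.8219° ∈ [12°, 18°) → zone 33.
Hemisphere: N (φ ≥ 0).
Central meridian λ₀ = 6×33 − 183 = 15°.

Zone 33N, central meridian 15°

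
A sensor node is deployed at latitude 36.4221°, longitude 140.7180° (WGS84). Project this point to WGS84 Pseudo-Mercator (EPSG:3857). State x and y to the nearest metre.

Web Mercator is spherical with R = a = 6378137 m.
x = R·λ = 6378137 × 2.455992417 = 15664656.105 m.
y = R·ln tan(π/4 + φ/2) = 6378137 × 0.683406174 = 4358858.203 m.

x 15664656 m, y 4358858 m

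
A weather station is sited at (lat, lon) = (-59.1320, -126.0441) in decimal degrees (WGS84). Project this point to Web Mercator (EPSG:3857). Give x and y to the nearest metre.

Web Mercator is spherical with R = a = 6378137 m.
x = R·λ = 6378137 × -2.199884548 = -14031165.029 m.
y = R·ln tan(π/4 + φ/2) = 6378137 × -1.287048555 = -8208972.012 m.

x -14031165 m, y -8208972 m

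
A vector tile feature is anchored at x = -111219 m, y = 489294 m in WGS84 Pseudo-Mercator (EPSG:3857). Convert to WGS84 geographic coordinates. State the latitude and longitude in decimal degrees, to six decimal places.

R = 6378137 m. λ = x/R = -0.99909728°.
φ = 2·arctan(exp(y/R)) − 90° = 2·arctan(1.07973) − 90° = 4.39109790°.

lat 4.391098°, lon -0.999097°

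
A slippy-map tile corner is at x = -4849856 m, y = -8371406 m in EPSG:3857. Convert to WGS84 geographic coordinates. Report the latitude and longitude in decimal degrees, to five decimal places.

lat -59.87250°, lon -43.56700°

R = 6378137 m. λ = x/R = -43.56699771°.
φ = 2·arctan(exp(y/R)) − 90° = 2·arctan(0.26914) − 90° = -59.87250017°.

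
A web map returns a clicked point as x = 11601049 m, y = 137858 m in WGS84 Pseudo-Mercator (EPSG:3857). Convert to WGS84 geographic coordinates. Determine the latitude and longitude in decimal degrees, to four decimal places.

lat 1.2383°, lon 104.2140°

R = 6378137 m. λ = x/R = 104.21399629°.
φ = 2·arctan(exp(y/R)) − 90° = 2·arctan(1.02185) − 90° = 1.23830307°.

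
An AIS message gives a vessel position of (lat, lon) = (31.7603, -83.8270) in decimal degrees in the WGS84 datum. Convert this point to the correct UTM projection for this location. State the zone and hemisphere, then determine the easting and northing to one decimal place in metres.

Zone 17N: E 232233.6 m, N 3517346.1 m

Longitude -83.8270° lies in the 6° band [-84°, -78°), giving zone 17; latitude is north of the equator, so 17N.
Zone 17 central meridian λ₀ = 6×17 − 183 = -81°; Δλ = -2.8270°.
Transverse Mercator on WGS84 with k₀ = 0.9996 gives E = 232233.594 m, N = 3517346.107 m.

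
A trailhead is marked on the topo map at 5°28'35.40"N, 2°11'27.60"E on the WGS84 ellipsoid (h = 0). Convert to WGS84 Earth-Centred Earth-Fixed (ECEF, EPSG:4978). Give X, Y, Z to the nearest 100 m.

X 6344600 m, Y 242700 m, Z 604700 m

WGS84: a = 6378137 m, e² = 0.006694380; N(φ) = a/√(1−e²sin²φ) = 6378331.461 m.
X = (N+h)·cosφ·cosλ = 6344575.398 m; Y = (N+h)·cosφ·sinλ = 242735.933 m; Z = (N(1−e²)+h)·sinφ = 604656.801 m.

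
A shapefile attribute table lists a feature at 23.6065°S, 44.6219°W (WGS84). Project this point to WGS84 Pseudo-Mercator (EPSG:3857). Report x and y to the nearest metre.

Web Mercator is spherical with R = a = 6378137 m.
x = R·λ = 6378137 × -0.778799073 = -4967287.186 m.
y = R·ln tan(π/4 + φ/2) = 6378137 × -0.424188318 = -2705531.206 m.

x -4967287 m, y -2705531 m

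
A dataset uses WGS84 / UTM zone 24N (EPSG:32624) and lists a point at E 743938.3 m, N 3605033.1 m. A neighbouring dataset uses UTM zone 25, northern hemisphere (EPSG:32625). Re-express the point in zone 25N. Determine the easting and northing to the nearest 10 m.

UTM 24N → geographic: φ = 32.55590026°, λ = -36.40200028°.
UTM 25N (λ₀ = -33°) forward: E = 180537.180 m, N = 3607163.097 m.

E 180540 m, N 3607160 m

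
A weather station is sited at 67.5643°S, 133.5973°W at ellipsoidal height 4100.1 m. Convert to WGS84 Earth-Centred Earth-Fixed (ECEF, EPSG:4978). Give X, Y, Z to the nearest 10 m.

X -1684480 m, Y -1769050 m, Z -5876510 m

WGS84: a = 6378137 m, e² = 0.006694380; N(φ) = a/√(1−e²sin²φ) = 6396454.906 m.
X = (N+h)·cosφ·cosλ = -1684483.805 m; Y = (N+h)·cosφ·sinλ = -1769049.174 m; Z = (N(1−e²)+h)·sinφ = -5876507.695 m.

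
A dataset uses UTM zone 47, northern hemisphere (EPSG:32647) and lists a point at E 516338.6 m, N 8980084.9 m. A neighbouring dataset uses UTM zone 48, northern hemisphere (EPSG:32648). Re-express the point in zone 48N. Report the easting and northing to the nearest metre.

UTM 47N → geographic: φ = 80.88129988°, λ = 99.92350250°.
UTM 48N (λ₀ = 105°) forward: E = 410294.534 m, N = 8983881.386 m.

E 410295 m, N 8983881 m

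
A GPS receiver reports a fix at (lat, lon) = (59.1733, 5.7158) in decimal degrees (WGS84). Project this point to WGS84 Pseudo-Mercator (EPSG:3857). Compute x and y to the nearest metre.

x 636280 m, y 8217938 m

Web Mercator is spherical with R = a = 6378137 m.
x = R·λ = 6378137 × 0.099759529 = 636279.945 m.
y = R·ln tan(π/4 + φ/2) = 6378137 × 1.288454343 = 8217938.317 m.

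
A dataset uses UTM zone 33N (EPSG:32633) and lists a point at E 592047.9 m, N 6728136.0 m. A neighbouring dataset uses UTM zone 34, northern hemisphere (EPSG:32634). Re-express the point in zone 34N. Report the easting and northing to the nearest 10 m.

E 264380 m, N 6734700 m

UTM 33N → geographic: φ = 60.67829968°, λ = 16.68499937°.
UTM 34N (λ₀ = 21°) forward: E = 264379.126 m, N = 6734696.913 m.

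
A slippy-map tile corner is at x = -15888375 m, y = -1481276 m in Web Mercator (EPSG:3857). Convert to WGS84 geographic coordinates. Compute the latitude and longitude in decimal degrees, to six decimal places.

R = 6378137 m. λ = x/R = -142.72770102°.
φ = 2·arctan(exp(y/R)) − 90° = 2·arctan(0.79275) − 90° = -13.18849846°.

lat -13.188498°, lon -142.727701°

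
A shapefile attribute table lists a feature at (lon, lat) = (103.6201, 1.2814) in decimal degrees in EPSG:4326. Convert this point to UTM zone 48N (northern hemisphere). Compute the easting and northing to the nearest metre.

Zone 48 central meridian λ₀ = 6×48 − 183 = 105°; Δλ = -1.3799°.
Transverse Mercator on WGS84 with k₀ = 0.9996 gives E = 346474.893 m, N = 141674.787 m.

E 346475 m, N 141675 m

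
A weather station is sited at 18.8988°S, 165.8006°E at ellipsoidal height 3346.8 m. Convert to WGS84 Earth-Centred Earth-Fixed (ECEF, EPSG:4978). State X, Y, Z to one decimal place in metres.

WGS84: a = 6378137 m, e² = 0.006694380; N(φ) = a/√(1−e²sin²φ) = 6380377.880 m.
X = (N+h)·cosφ·cosλ = -5855069.662 m; Y = (N+h)·cosφ·sinλ = 1481495.153 m; Z = (N(1−e²)+h)·sinφ = -2053838.591 m.

X -5855069.7 m, Y 1481495.2 m, Z -2053838.6 m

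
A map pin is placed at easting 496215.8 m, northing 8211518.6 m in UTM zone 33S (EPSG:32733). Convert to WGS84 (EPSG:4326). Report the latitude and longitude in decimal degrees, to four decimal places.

lat -16.1767°, lon 14.9646°

Zone 33S: λ₀ = 15°, k₀ = 0.9996, false easting 500000 m, false northing 10000000 m.
Meridian distance M = (N − FN)/k₀ = -1789197.1 m.
Inverse transverse Mercator on WGS84 gives φ = -16.17669971°, λ = 14.96459958°.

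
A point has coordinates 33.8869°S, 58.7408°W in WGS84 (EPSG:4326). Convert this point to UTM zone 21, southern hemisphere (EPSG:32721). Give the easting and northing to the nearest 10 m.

E 339020 m, N 6249020 m

Zone 21 central meridian λ₀ = 6×21 − 183 = -57°; Δλ = -1.7408°.
Transverse Mercator on WGS84 with k₀ = 0.9996 gives E = 339018.705 m, N = 6249020.445 m.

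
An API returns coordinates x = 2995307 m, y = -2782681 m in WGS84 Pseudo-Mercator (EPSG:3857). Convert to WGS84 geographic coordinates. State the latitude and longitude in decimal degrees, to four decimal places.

R = 6378137 m. λ = x/R = 26.90730059°.
φ = 2·arctan(exp(y/R)) − 90° = 2·arctan(0.64643) − 90° = -24.24000373°.

lat -24.2400°, lon 26.9073°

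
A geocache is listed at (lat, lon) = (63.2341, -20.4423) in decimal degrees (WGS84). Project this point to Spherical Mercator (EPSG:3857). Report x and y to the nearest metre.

Web Mercator is spherical with R = a = 6378137 m.
x = R·λ = 6378137 × -0.356785442 = -2275626.427 m.
y = R·ln tan(π/4 + φ/2) = 6378137 × 1.435824333 = 9157884.301 m.

x -2275626 m, y 9157884 m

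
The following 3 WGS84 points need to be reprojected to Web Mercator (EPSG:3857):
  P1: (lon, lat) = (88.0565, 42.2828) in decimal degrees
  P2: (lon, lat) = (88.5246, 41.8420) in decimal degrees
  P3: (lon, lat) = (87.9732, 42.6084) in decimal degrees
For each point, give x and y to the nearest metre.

P1: x 9802405 m, y 5203436 m; P2: x 9854513 m, y 5137341 m; P3: x 9793132 m, y 5252555 m

Web Mercator: x = R·λ, y = R·ln tan(π/4+φ/2), R = 6378137 m.
P1 (42.2828°, 88.0565°) → (9802404.741, 5203436.098) m.
P2 (41.8420°, 88.5246°) → (9854513.395, 5137341.115) m.
P3 (42.6084°, 87.9732°) → (9793131.827, 5252555.017) m.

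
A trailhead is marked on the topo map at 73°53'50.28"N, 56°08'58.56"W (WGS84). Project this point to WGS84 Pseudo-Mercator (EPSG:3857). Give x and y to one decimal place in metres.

Web Mercator is spherical with R = a = 6378137 m.
x = R·λ = 6378137 × -0.979995394 = -6250544.880 m.
y = R·ln tan(π/4 + φ/2) = 6378137 × 1.955774491 = 12474197.647 m.

x -6250544.9 m, y 12474197.6 m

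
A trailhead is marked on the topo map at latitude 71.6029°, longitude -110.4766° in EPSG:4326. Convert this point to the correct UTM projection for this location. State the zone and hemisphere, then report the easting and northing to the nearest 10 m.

Zone 12N: E 518440 m, N 7944720 m

Longitude -110.4766° lies in the 6° band [-114°, -108°), giving zone 12; latitude is north of the equator, so 12N.
Zone 12 central meridian λ₀ = 6×12 − 183 = -111°; Δλ = +0.5234°.
Transverse Mercator on WGS84 with k₀ = 0.9996 gives E = 518436.461 m, N = 7944720.154 m.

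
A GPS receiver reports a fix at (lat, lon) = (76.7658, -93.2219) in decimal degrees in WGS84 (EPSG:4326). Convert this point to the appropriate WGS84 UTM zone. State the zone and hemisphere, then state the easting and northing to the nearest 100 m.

Zone 15N: E 494300 m, N 8520600 m

Longitude -93.2219° lies in the 6° band [-96°, -90°), giving zone 15; latitude is north of the equator, so 15N.
Zone 15 central meridian λ₀ = 6×15 − 183 = -93°; Δλ = -0.2219°.
Transverse Mercator on WGS84 with k₀ = 0.9996 gives E = 494329.229 m, N = 8520649.195 m.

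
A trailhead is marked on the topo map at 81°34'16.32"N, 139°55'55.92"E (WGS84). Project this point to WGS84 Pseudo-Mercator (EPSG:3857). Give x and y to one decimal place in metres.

x 15577181.2 m, y 16633632.8 m

Web Mercator is spherical with R = a = 6378137 m.
x = R·λ = 6378137 × 2.442277620 = 15577181.2496 m.
y = R·ln tan(π/4 + φ/2) = 6378137 × 2.607913999 = 16633632.768 m.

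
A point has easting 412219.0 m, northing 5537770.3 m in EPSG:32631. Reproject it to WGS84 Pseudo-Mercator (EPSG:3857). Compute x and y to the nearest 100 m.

Unproject from UTM 31N (λ₀ = 3°) → φ = 49.98579964°, λ = 1.77550041°.
Web Mercator (R = 6378137 m): x = 197647.802 m, y = 6443816.951 m.

x 197600 m, y 6443800 m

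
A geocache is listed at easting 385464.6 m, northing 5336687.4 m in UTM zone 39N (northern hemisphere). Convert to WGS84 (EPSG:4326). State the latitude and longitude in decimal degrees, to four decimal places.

lat 48.1731°, lon 49.4594°

Zone 39N: λ₀ = 51°, k₀ = 0.9996, false easting 500000 m.
Meridian distance M = (N − FN)/k₀ = 5338822.9 m.
Inverse transverse Mercator on WGS84 gives φ = 48.17309974°, λ = 49.45939938°.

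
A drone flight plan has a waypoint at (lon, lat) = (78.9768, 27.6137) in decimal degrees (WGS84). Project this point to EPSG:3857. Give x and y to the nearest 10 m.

x 8791660 m, y 3200360 m

Web Mercator is spherical with R = a = 6378137 m.
x = R·λ = 6378137 × 1.378405193 = 8791657.160 m.
y = R·ln tan(π/4 + φ/2) = 6378137 × 0.501769862 = 3200356.921 m.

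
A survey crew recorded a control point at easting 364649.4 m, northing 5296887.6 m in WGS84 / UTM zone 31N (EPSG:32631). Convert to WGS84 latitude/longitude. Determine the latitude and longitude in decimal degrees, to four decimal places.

Zone 31N: λ₀ = 3°, k₀ = 0.9996, false easting 500000 m.
Meridian distance M = (N − FN)/k₀ = 5299007.2 m.
Inverse transverse Mercator on WGS84 gives φ = 47.81110024°, λ = 1.19210027°.

lat 47.8111°, lon 1.1921°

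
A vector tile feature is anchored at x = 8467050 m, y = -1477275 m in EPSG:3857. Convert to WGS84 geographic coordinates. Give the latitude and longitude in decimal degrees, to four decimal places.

R = 6378137 m. λ = x/R = 76.06080426°.
φ = 2·arctan(exp(y/R)) − 90° = 2·arctan(0.79325) − 90° = -13.15350234°.

lat -13.1535°, lon 76.0608°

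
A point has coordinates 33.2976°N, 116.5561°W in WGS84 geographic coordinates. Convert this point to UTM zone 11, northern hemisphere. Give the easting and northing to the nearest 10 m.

Zone 11 central meridian λ₀ = 6×11 − 183 = -117°; Δλ = +0.4439°.
Transverse Mercator on WGS84 with k₀ = 0.9996 gives E = 541327.682 m, N = 3684367.588 m.

E 541330 m, N 3684370 m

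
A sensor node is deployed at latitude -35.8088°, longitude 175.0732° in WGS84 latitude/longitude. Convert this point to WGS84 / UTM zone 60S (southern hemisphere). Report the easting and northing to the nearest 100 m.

Zone 60 central meridian λ₀ = 6×60 − 183 = 177°; Δλ = -1.9268°.
Transverse Mercator on WGS84 with k₀ = 0.9996 gives E = 325913.439 m, N = 6035545.066 m.

E 325900 m, N 6035500 m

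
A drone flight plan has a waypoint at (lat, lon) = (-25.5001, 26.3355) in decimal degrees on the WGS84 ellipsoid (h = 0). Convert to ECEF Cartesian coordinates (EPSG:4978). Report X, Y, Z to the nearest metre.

WGS84: a = 6378137 m, e² = 0.006694380; N(φ) = a/√(1−e²sin²φ) = 6382097.504 m.
X = (N+h)·cosφ·cosλ = 5162522.390 m; Y = (N+h)·cosφ·sinλ = 2555458.679 m; Z = (N(1−e²)+h)·sinφ = -2729180.547 m.

X 5162522 m, Y 2555459 m, Z -2729181 m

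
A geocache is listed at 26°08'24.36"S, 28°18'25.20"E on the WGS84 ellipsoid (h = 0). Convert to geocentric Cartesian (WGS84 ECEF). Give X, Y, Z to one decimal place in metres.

X 5044364.2 m, Y 2716905.3 m, Z -2793004.3 m

WGS84: a = 6378137 m, e² = 0.006694380; N(φ) = a/√(1−e²sin²φ) = 6382284.847 m.
X = (N+h)·cosφ·cosλ = 5044364.210 m; Y = (N+h)·cosφ·sinλ = 2716905.296 m; Z = (N(1−e²)+h)·sinφ = -2793004.289 m.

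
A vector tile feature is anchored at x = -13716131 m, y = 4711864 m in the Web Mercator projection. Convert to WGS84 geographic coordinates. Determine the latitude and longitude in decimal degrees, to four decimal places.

R = 6378137 m. λ = x/R = -123.21410116°.
φ = 2·arctan(exp(y/R)) − 90° = 2·arctan(2.09332) − 90° = 38.93149805°.

lat 38.9315°, lon -123.2141°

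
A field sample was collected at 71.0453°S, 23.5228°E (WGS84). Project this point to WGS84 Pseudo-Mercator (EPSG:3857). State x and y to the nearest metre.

Web Mercator is spherical with R = a = 6378137 m.
x = R·λ = 6378137 × 0.410550309 = 2618546.118 m.
y = R·ln tan(π/4 + φ/2) = 6378137 × -1.790143284 = -11417779.118 m.

x 2618546 m, y -11417779 m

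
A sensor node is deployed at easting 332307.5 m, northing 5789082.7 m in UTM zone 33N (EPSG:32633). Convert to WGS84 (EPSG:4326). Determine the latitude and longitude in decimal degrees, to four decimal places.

Zone 33N: λ₀ = 15°, k₀ = 0.9996, false easting 500000 m.
Meridian distance M = (N − FN)/k₀ = 5791399.3 m.
Inverse transverse Mercator on WGS84 gives φ = 52.22660032°, λ = 12.54470000°.

lat 52.2266°, lon 12.5447°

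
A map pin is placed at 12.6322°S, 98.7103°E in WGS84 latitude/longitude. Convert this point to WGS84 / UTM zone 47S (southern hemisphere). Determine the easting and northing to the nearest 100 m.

Zone 47 central meridian λ₀ = 6×47 − 183 = 99°; Δλ = -0.2897°.
Transverse Mercator on WGS84 with k₀ = 0.9996 gives E = 468538.797 m, N = 8603519.931 m.

E 468500 m, N 8603500 m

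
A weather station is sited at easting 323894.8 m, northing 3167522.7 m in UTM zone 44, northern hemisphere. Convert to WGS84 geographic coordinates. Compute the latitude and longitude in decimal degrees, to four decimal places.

lat 28.6228°, lon 79.1986°

Zone 44N: λ₀ = 81°, k₀ = 0.9996, false easting 500000 m.
Meridian distance M = (N − FN)/k₀ = 3168790.2 m.
Inverse transverse Mercator on WGS84 gives φ = 28.62279983°, λ = 79.19860042°.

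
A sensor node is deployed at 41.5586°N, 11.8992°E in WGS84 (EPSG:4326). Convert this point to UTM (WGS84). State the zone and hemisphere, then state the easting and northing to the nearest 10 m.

Zone 32N: E 741770 m, N 4604830 m

Longitude 11.8992° lies in the 6° band [6°, 12°), giving zone 32; latitude is north of the equator, so 32N.
Zone 32 central meridian λ₀ = 6×32 − 183 = 9°; Δλ = +2.8992°.
Transverse Mercator on WGS84 with k₀ = 0.9996 gives E = 741769.552 m, N = 4604829.652 m.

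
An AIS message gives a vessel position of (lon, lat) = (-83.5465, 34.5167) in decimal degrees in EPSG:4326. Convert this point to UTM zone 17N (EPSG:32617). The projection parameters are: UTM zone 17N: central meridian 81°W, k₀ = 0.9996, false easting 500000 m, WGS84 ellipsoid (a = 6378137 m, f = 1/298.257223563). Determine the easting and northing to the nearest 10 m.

E 266240 m, N 3822390 m

Zone 17 central meridian λ₀ = 6×17 − 183 = -81°; Δλ = -2.5465°.
Transverse Mercator on WGS84 with k₀ = 0.9996 gives E = 266241.901 m, N = 3822393.758 m.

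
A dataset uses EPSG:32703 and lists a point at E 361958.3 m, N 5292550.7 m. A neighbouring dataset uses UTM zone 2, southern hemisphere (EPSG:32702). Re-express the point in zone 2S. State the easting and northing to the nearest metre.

UTM 3S → geographic: φ = -42.50710031°, λ = -166.68020035°.
UTM 2S (λ₀ = -171°) forward: E = 854930.689 m, N = 5284868.919 m.

E 854931 m, N 5284869 m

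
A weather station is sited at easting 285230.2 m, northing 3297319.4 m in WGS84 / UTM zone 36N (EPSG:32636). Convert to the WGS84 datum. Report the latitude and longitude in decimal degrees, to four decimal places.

Zone 36N: λ₀ = 33°, k₀ = 0.9996, false easting 500000 m.
Meridian distance M = (N − FN)/k₀ = 3298638.9 m.
Inverse transverse Mercator on WGS84 gives φ = 29.78759967°, λ = 30.77819982°.

lat 29.7876°, lon 30.7782°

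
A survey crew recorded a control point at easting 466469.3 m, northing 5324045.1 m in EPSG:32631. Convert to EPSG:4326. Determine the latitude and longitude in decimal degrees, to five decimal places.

lat 48.06880°, lon 2.54990°

Zone 31N: λ₀ = 3°, k₀ = 0.9996, false easting 500000 m.
Meridian distance M = (N − FN)/k₀ = 5326175.6 m.
Inverse transverse Mercator on WGS84 gives φ = 48.06880012°, λ = 2.54990045°.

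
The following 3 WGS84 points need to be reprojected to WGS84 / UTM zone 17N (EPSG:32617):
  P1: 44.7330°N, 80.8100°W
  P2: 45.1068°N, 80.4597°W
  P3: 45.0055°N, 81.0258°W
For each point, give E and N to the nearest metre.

UTM zone 17N: λ₀ = -81°, k₀ = 0.9996.
P1 (44.7330°, -80.8100°) → (515044.292, 4953308.337) m.
P2 (45.1068°, -80.4597°) → (542504.719, 4994956.615) m.
P3 (45.0055°, -81.0258°) → (497966.760, 4983561.705) m.

P1: E 515044 m, N 4953308 m; P2: E 542505 m, N 4994957 m; P3: E 497967 m, N 4983562 m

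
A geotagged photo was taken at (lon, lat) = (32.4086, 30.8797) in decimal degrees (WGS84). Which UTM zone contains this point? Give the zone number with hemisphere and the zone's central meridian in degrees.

Zone 36N, central meridian 33°

UTM zone = ⌊(λ + 180)/6⌋ + 1; 32.4086° ∈ [30°, 36°) → zone 36.
Hemisphere: N (φ ≥ 0).
Central meridian λ₀ = 6×36 − 183 = 33°.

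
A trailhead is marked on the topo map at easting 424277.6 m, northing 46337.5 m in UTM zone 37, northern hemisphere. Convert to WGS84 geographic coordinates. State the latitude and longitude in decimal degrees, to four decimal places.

lat 0.4192°, lon 38.3195°

Zone 37N: λ₀ = 39°, k₀ = 0.9996, false easting 500000 m.
Meridian distance M = (N − FN)/k₀ = 46356.0 m.
Inverse transverse Mercator on WGS84 gives φ = 0.41920006°, λ = 38.31949992°.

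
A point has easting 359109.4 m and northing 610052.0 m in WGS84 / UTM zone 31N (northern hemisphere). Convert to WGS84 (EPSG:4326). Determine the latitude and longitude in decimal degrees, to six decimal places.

lat 5.517800°, lon 1.728100°

Zone 31N: λ₀ = 3°, k₀ = 0.9996, false easting 500000 m.
Meridian distance M = (N − FN)/k₀ = 610296.1 m.
Inverse transverse Mercator on WGS84 gives φ = 5.51780024°, λ = 1.72810018°.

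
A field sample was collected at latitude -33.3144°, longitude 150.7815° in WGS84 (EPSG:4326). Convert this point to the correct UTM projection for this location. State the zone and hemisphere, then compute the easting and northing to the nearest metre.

Zone 56S: E 293474 m, N 6311661 m

Longitude 150.7815° lies in the 6° band [150°, 156°), giving zone 56; latitude is south of the equator, so 56S.
Zone 56 central meridian λ₀ = 6×56 − 183 = 153°; Δλ = -2.2185°.
Transverse Mercator on WGS84 with k₀ = 0.9996 gives E = 293474.487 m, N = 6311661.074 m.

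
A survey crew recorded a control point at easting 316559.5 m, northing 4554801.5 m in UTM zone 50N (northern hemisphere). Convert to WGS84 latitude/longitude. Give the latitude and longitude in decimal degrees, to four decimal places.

Zone 50N: λ₀ = 117°, k₀ = 0.9996, false easting 500000 m.
Meridian distance M = (N − FN)/k₀ = 4556624.1 m.
Inverse transverse Mercator on WGS84 gives φ = 41.12380043°, λ = 114.81479943°.

lat 41.1238°, lon 114.8148°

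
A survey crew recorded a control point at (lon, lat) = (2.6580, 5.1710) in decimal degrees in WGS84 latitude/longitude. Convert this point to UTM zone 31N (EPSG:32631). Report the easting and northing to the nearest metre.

E 462098 m, N 571577 m

Zone 31 central meridian λ₀ = 6×31 − 183 = 3°; Δλ = -0.3420°.
Transverse Mercator on WGS84 with k₀ = 0.9996 gives E = 462097.592 m, N = 571576.622 m.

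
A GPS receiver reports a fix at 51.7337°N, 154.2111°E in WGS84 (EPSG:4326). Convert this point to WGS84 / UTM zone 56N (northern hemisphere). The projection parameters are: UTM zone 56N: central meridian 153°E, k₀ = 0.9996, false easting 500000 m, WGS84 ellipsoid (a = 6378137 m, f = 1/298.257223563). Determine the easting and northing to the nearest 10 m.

Zone 56 central meridian λ₀ = 6×56 − 183 = 153°; Δλ = +1.2111°.
Transverse Mercator on WGS84 with k₀ = 0.9996 gives E = 583633.671 m, N = 5732114.283 m.

E 583630 m, N 5732110 m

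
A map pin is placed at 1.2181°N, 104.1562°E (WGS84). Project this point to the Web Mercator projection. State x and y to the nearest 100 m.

x 11594600 m, y 135600 m

Web Mercator is spherical with R = a = 6378137 m.
x = R·λ = 6378137 × 1.817868626 = 11594615.147 m.
y = R·ln tan(π/4 + φ/2) = 6378137 × 0.021261457 = 135608.488 m.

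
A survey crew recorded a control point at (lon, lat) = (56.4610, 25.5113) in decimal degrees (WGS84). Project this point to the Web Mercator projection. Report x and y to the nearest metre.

Web Mercator is spherical with R = a = 6378137 m.
x = R·λ = 6378137 × 0.985430349 = 6285209.770 m.
y = R·ln tan(π/4 + φ/2) = 6378137 × 0.460742405 = 2938678.178 m.

x 6285210 m, y 2938678 m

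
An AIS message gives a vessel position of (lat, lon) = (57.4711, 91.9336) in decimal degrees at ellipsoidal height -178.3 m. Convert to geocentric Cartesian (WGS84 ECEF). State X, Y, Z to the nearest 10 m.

WGS84: a = 6378137 m, e² = 0.006694380; N(φ) = a/√(1−e²sin²φ) = 6393367.239 m.
X = (N+h)·cosφ·cosλ = -115995.005 m; Y = (N+h)·cosφ·sinλ = 3435819.715 m; Z = (N(1−e²)+h)·sinφ = 5354142.296 m.

X -116000 m, Y 3435820 m, Z 5354140 m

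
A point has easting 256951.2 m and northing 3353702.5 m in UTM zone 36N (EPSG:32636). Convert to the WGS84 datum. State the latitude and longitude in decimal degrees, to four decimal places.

Zone 36N: λ₀ = 33°, k₀ = 0.9996, false easting 500000 m.
Meridian distance M = (N − FN)/k₀ = 3355044.5 m.
Inverse transverse Mercator on WGS84 gives φ = 30.29070013°, λ = 30.47300012°.

lat 30.2907°, lon 30.4730°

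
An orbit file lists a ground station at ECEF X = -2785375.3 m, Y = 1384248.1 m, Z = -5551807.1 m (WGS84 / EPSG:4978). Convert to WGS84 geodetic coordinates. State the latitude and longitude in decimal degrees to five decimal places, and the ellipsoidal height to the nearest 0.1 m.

λ = atan2(Y, X) = 153.57399979°; p = √(X²+Y²) = 3110379.1 m.
Bowring's method on WGS84 (a = 6378137 m, b = 6356752.314 m) gives φ = -60.90419963°, h = 1885.513 m.

lat -60.90420°, lon 153.57400°, h 1885.5 m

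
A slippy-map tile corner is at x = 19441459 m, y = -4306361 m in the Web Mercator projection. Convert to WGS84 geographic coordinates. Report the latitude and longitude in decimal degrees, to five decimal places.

lat -36.04170°, lon 174.64560°

R = 6378137 m. λ = x/R = 174.64559765°.
φ = 2·arctan(exp(y/R)) − 90° = 2·arctan(0.50907) − 90° = -36.04170185°.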